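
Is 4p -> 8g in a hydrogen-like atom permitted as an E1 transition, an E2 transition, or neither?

neither

Δl = 4 − 1 = +3; l_i + l_f = 5.
E1 (Δl = ±1): not satisfied.
E2 (Δl = 0,±2, l_i+l_f ≥ 2): not satisfied.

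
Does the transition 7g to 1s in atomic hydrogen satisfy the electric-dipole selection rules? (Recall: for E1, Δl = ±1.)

Initial l = 4, final l = 0, so Δl = -4. E1 requires Δl = ±1: violated.
The transition is electric-dipole forbidden.

forbidden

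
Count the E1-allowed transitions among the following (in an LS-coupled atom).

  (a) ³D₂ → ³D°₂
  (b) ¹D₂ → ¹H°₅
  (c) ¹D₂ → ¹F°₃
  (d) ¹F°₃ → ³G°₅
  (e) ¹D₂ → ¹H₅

2

(a) allowed
(b) forbidden (ΔL, ΔJ fail)
(c) allowed
(d) forbidden (parity, ΔS, ΔJ fail)
(e) forbidden (parity, ΔL, ΔJ fail)
Total allowed: 2 of 5.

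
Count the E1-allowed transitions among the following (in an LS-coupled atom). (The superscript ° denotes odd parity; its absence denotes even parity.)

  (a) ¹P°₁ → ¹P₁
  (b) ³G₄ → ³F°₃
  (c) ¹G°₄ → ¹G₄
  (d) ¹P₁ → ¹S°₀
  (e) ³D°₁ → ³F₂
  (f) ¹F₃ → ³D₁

(a) allowed
(b) allowed
(c) allowed
(d) allowed
(e) allowed
(f) forbidden (parity, ΔS, ΔJ fail)
Total allowed: 5 of 6.

5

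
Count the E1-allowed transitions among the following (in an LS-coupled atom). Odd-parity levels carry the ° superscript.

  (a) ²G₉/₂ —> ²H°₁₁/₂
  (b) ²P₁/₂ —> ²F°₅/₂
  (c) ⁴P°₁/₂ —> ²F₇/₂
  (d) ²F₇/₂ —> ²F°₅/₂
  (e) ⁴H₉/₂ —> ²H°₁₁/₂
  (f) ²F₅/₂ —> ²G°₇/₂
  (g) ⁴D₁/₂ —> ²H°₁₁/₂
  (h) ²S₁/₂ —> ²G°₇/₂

3

(a) allowed
(b) forbidden (ΔL, ΔJ fail)
(c) forbidden (ΔS, ΔL, ΔJ fail)
(d) allowed
(e) forbidden (ΔS fails)
(f) allowed
(g) forbidden (ΔS, ΔL, ΔJ fail)
(h) forbidden (ΔL, ΔJ fail)
Total allowed: 3 of 8.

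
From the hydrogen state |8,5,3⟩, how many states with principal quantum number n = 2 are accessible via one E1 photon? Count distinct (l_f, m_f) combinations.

0

E1 requires l_f ∈ {4, 6}, but neither lies in [0, 1], so no final state is reachable.
Total: 0.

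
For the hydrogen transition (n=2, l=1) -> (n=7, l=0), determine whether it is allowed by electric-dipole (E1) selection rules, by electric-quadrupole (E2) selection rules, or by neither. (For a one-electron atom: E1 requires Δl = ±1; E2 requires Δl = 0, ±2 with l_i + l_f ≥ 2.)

Δl = 0 − 1 = -1; l_i + l_f = 1.
E1 (Δl = ±1): satisfied.
E2 (Δl = 0,±2, l_i+l_f ≥ 2): not satisfied.

E1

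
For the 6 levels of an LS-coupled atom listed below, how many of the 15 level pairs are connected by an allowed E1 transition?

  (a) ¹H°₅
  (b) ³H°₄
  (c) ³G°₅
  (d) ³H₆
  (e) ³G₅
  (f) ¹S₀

3

(a)–(b): forbidden (parity, ΔS).
(a)–(c): forbidden (parity, ΔS).
(a)–(d): forbidden (ΔS).
(a)–(e): forbidden (ΔS).
(a)–(f): forbidden (ΔL, ΔJ).
(b)–(c): forbidden (parity).
(b)–(d): forbidden (ΔJ).
(b)–(e): allowed.
(b)–(f): forbidden (ΔS, ΔL, ΔJ).
(c)–(d): allowed.
(c)–(e): allowed.
(c)–(f): forbidden (ΔS, ΔL, ΔJ).
(d)–(e): forbidden (parity).
(d)–(f): forbidden (parity, ΔS, ΔL, ΔJ).
(e)–(f): forbidden (parity, ΔS, ΔL, ΔJ).
Allowed pairs: 3 of 15.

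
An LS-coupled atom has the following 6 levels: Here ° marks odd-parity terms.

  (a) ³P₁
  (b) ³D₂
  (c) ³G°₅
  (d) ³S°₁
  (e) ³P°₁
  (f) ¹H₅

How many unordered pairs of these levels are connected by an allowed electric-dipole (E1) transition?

3

(a)–(b): forbidden (parity).
(a)–(c): forbidden (ΔL, ΔJ).
(a)–(d): allowed.
(a)–(e): allowed.
(a)–(f): forbidden (parity, ΔS, ΔL, ΔJ).
(b)–(c): forbidden (ΔL, ΔJ).
(b)–(d): forbidden (ΔL).
(b)–(e): allowed.
(b)–(f): forbidden (parity, ΔS, ΔL, ΔJ).
(c)–(d): forbidden (parity, ΔL, ΔJ).
(c)–(e): forbidden (parity, ΔL, ΔJ).
(c)–(f): forbidden (ΔS).
(d)–(e): forbidden (parity).
(d)–(f): forbidden (ΔS, ΔL, ΔJ).
(e)–(f): forbidden (ΔS, ΔL, ΔJ).
Allowed pairs: 3 of 15.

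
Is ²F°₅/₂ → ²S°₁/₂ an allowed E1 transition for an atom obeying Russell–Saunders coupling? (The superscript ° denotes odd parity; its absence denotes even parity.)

Reading off the term symbols: S 1/2→1/2, L 3→0, J 5/2→1/2, parity odd→odd.
Parity must change: odd → odd — violated.
ΔS = 0: S: 1/2 → 1/2 — satisfied.
ΔL = 0, ±1 (not L=0↔0): L: 3 → 0, ΔL = -3 — violated.
ΔJ = 0, ±1 (not J=0↔0): J: 5/2 → 1/2, ΔJ = -2 — violated.
Rule(s) violated: parity, ΔL, ΔJ.

forbidden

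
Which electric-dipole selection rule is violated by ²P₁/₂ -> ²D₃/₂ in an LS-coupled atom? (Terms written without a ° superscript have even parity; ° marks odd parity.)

Initial level: S=1/2, L=1, J=1/2, parity even. Final level: S=1/2, L=2, J=3/2, parity even.
ΔL = 0, ±1 (not L=0↔0): L: 1 → 2, ΔL = +1 — ok.
ΔS = 0: S: 1/2 → 1/2 — ok.
Parity must change: even → even — fails.
ΔJ = 0, ±1 (not J=0↔0): J: 1/2 → 3/2, ΔJ = +1 — ok.

parity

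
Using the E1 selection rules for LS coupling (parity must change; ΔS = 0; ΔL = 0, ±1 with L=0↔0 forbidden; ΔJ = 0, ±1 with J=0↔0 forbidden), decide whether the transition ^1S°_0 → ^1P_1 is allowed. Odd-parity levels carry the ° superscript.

allowed

Parity must change: odd → even — ok.
ΔS = 0: S: 0 → 0 — ok.
ΔL = 0, ±1 (not L=0↔0): L: 0 → 1, ΔL = +1 — ok.
ΔJ = 0, ±1 (not J=0↔0): J: 0 → 1, ΔJ = +1 — ok.
All four E1 rules are satisfied.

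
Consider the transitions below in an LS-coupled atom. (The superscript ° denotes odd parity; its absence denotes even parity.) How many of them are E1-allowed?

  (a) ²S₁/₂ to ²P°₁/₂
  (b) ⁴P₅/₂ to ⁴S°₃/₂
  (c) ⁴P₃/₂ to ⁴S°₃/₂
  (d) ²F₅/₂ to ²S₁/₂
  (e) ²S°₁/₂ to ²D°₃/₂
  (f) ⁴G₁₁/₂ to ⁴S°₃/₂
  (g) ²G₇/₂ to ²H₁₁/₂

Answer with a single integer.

(a) allowed
(b) allowed
(c) allowed
(d) forbidden (parity, ΔL, ΔJ fail)
(e) forbidden (parity, ΔL fail)
(f) forbidden (ΔL, ΔJ fail)
(g) forbidden (parity, ΔJ fail)
Total allowed: 3 of 7.

3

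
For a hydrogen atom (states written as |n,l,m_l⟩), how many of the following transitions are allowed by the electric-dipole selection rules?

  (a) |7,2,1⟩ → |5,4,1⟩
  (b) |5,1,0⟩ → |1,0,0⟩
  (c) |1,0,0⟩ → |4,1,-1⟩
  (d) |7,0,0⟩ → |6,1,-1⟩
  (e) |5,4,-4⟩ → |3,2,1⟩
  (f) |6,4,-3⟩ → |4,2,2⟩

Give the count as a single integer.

3

(a) forbidden — Δl = +2 (E1 requires Δl = ±1)
(b) allowed
(c) allowed
(d) allowed
(e) forbidden — Δl = -2 (E1 requires Δl = ±1); Δm_l = +5 (E1 requires Δm_l = 0, ±1)
(f) forbidden — Δl = -2 (E1 requires Δl = ±1); Δm_l = +5 (E1 requires Δm_l = 0, ±1)
Total allowed: 3 of 6.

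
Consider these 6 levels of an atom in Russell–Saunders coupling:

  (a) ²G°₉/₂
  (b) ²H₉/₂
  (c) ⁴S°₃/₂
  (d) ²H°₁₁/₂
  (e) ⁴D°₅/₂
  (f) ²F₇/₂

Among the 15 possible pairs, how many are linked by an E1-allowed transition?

(a)–(b): allowed.
(a)–(c): forbidden (parity, ΔS, ΔL, ΔJ).
(a)–(d): forbidden (parity).
(a)–(e): forbidden (parity, ΔS, ΔL, ΔJ).
(a)–(f): allowed.
(b)–(c): forbidden (ΔS, ΔL, ΔJ).
(b)–(d): allowed.
(b)–(e): forbidden (ΔS, ΔL, ΔJ).
(b)–(f): forbidden (parity, ΔL).
(c)–(d): forbidden (parity, ΔS, ΔL, ΔJ).
(c)–(e): forbidden (parity, ΔL).
(c)–(f): forbidden (ΔS, ΔL, ΔJ).
(d)–(e): forbidden (parity, ΔS, ΔL, ΔJ).
(d)–(f): forbidden (ΔL, ΔJ).
(e)–(f): forbidden (ΔS).
Allowed pairs: 3 of 15.

3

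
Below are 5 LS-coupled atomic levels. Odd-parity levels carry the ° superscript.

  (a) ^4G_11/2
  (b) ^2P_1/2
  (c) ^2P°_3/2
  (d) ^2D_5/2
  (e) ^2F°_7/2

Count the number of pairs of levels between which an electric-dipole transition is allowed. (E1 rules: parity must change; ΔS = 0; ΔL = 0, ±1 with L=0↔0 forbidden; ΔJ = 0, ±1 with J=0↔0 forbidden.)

(a)–(b): forbidden (parity, ΔS, ΔL, ΔJ).
(a)–(c): forbidden (ΔS, ΔL, ΔJ).
(a)–(d): forbidden (parity, ΔS, ΔL, ΔJ).
(a)–(e): forbidden (ΔS, ΔJ).
(b)–(c): allowed.
(b)–(d): forbidden (parity, ΔJ).
(b)–(e): forbidden (ΔL, ΔJ).
(c)–(d): allowed.
(c)–(e): forbidden (parity, ΔL, ΔJ).
(d)–(e): allowed.
Allowed pairs: 3 of 10.

3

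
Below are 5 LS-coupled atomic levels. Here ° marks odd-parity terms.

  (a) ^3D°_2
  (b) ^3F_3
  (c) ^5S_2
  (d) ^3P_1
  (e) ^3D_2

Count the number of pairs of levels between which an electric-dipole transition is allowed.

(a)–(b): allowed.
(a)–(c): forbidden (ΔS, ΔL).
(a)–(d): allowed.
(a)–(e): allowed.
(b)–(c): forbidden (parity, ΔS, ΔL).
(b)–(d): forbidden (parity, ΔL, ΔJ).
(b)–(e): forbidden (parity).
(c)–(d): forbidden (parity, ΔS).
(c)–(e): forbidden (parity, ΔS, ΔL).
(d)–(e): forbidden (parity).
Allowed pairs: 3 of 10.

3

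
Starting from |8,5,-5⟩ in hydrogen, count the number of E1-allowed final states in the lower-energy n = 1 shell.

E1 requires l_f ∈ {4, 6}, but neither lies in [0, 0], so no final state is reachable.
Total: 0.

0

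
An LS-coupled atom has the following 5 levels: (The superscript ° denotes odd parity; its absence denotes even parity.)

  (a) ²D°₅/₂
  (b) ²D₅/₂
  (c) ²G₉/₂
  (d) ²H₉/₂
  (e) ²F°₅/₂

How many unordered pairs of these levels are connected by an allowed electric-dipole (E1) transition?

(a)–(b): allowed.
(a)–(c): forbidden (ΔL, ΔJ).
(a)–(d): forbidden (ΔL, ΔJ).
(a)–(e): forbidden (parity).
(b)–(c): forbidden (parity, ΔL, ΔJ).
(b)–(d): forbidden (parity, ΔL, ΔJ).
(b)–(e): allowed.
(c)–(d): forbidden (parity).
(c)–(e): forbidden (ΔJ).
(d)–(e): forbidden (ΔL, ΔJ).
Allowed pairs: 2 of 10.

2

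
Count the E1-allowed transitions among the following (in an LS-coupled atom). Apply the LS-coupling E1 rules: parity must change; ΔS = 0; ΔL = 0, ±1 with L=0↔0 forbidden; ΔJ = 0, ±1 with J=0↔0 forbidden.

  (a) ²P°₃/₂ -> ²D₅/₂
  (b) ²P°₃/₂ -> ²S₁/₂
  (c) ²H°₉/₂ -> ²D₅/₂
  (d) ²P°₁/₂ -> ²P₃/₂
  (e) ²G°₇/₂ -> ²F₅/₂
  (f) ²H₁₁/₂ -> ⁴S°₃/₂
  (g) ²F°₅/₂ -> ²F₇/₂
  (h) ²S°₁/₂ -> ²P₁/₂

(a) allowed
(b) allowed
(c) forbidden (ΔL, ΔJ fail)
(d) allowed
(e) allowed
(f) forbidden (ΔS, ΔL, ΔJ fail)
(g) allowed
(h) allowed
Total allowed: 6 of 8.

6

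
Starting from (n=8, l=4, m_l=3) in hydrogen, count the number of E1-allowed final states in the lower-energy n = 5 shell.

E1 requires Δl = ±1, so l_f ∈ {3, 5}; with 0 ≤ l_f ≤ n_f−1 = 4, the allowed l_f values are {3}.
For l_f = 3: m_f ∈ {m_i−1, m_i, m_i+1} ∩ [−3, 3] = {2, 3} → 2 states.
Total: 2.

2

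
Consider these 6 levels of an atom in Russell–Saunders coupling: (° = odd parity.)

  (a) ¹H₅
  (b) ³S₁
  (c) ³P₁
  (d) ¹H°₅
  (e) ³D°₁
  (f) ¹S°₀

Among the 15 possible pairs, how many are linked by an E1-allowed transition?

(a)–(b): forbidden (parity, ΔS, ΔL, ΔJ).
(a)–(c): forbidden (parity, ΔS, ΔL, ΔJ).
(a)–(d): allowed.
(a)–(e): forbidden (ΔS, ΔL, ΔJ).
(a)–(f): forbidden (ΔL, ΔJ).
(b)–(c): forbidden (parity).
(b)–(d): forbidden (ΔS, ΔL, ΔJ).
(b)–(e): forbidden (ΔL).
(b)–(f): forbidden (ΔS, ΔL).
(c)–(d): forbidden (ΔS, ΔL, ΔJ).
(c)–(e): allowed.
(c)–(f): forbidden (ΔS).
(d)–(e): forbidden (parity, ΔS, ΔL, ΔJ).
(d)–(f): forbidden (parity, ΔL, ΔJ).
(e)–(f): forbidden (parity, ΔS, ΔL).
Allowed pairs: 2 of 15.

2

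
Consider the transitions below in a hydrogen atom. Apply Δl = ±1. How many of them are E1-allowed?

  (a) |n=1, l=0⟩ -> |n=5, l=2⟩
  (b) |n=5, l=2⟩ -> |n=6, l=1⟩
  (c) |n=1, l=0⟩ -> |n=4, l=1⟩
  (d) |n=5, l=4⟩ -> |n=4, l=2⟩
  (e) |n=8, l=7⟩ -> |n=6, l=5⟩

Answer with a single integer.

2

(a) forbidden — Δl = +2 (E1 requires Δl = ±1)
(b) allowed
(c) allowed
(d) forbidden — Δl = -2 (E1 requires Δl = ±1)
(e) forbidden — Δl = -2 (E1 requires Δl = ±1)
Total allowed: 2 of 5.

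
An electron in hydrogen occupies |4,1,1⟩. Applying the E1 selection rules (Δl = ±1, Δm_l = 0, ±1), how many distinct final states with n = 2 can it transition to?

E1 requires Δl = ±1, so l_f ∈ {0, 2}; with 0 ≤ l_f ≤ n_f−1 = 1, the allowed l_f values are {0}.
For l_f = 0: m_f ∈ {m_i−1, m_i, m_i+1} ∩ [−0, 0] = {0} → 1 state.
Total: 1.

1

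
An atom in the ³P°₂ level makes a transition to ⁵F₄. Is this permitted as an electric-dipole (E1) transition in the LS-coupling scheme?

Parity must change: odd → even — ✓.
ΔS = 0: S: 1 → 2 — ✗.
ΔL = 0, ±1 (not L=0↔0): L: 1 → 3, ΔL = +2 — ✗.
ΔJ = 0, ±1 (not J=0↔0): J: 2 → 4, ΔJ = +2 — ✗.
Rule(s) violated: ΔS, ΔL, ΔJ.

forbidden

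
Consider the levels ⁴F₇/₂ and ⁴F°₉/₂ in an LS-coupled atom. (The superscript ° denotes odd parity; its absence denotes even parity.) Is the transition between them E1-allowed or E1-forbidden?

allowed

Initial level: S=3/2, L=3, J=7/2, parity even. Final level: S=3/2, L=3, J=9/2, parity odd.
Parity must change: even → odd — satisfied.
ΔS = 0: S: 3/2 → 3/2 — satisfied.
ΔL = 0, ±1 (not L=0↔0): L: 3 → 3, ΔL = +0 — satisfied.
ΔJ = 0, ±1 (not J=0↔0): J: 7/2 → 9/2, ΔJ = +1 — satisfied.
All four E1 rules are satisfied.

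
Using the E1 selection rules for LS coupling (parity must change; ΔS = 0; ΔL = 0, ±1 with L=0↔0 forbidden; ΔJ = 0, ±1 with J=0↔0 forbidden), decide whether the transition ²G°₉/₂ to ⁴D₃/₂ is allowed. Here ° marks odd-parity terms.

forbidden

ΔL = 0, ±1 (not L=0↔0): L: 4 → 2, ΔL = -2 — fails.
Parity must change: odd → even — passes.
ΔS = 0: S: 1/2 → 3/2 — fails.
ΔJ = 0, ±1 (not J=0↔0): J: 9/2 → 3/2, ΔJ = -3 — fails.
Rule(s) violated: ΔS, ΔL, ΔJ.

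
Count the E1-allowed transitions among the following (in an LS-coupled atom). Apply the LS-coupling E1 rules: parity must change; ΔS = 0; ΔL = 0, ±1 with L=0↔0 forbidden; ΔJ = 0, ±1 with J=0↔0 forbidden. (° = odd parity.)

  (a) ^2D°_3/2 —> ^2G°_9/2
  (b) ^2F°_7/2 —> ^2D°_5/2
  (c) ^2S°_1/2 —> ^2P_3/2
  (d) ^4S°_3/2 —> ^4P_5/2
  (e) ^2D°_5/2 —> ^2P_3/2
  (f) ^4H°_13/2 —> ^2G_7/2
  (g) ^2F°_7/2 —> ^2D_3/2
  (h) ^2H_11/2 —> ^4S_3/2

(a) forbidden (parity, ΔL, ΔJ fail)
(b) forbidden (parity fails)
(c) allowed
(d) allowed
(e) allowed
(f) forbidden (ΔS, ΔJ fail)
(g) forbidden (ΔJ fails)
(h) forbidden (parity, ΔS, ΔL, ΔJ fail)
Total allowed: 3 of 8.

3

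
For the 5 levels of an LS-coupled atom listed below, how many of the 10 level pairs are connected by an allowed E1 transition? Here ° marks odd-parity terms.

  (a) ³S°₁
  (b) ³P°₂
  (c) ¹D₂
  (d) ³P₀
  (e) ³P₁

3

(a)–(b): forbidden (parity).
(a)–(c): forbidden (ΔS, ΔL).
(a)–(d): allowed.
(a)–(e): allowed.
(b)–(c): forbidden (ΔS).
(b)–(d): forbidden (ΔJ).
(b)–(e): allowed.
(c)–(d): forbidden (parity, ΔS, ΔJ).
(c)–(e): forbidden (parity, ΔS).
(d)–(e): forbidden (parity).
Allowed pairs: 3 of 10.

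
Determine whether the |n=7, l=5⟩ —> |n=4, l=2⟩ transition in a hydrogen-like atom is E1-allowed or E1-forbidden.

Δl = 2 − 5 = -3; the E1 rule Δl = ±1 is violated.
The transition is electric-dipole forbidden.

forbidden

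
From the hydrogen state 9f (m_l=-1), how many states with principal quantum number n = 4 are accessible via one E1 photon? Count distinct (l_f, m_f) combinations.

3

E1 requires Δl = ±1, so l_f ∈ {2, 4}; with 0 ≤ l_f ≤ n_f−1 = 3, the allowed l_f values are {2}.
For l_f = 2: m_f ∈ {m_i−1, m_i, m_i+1} ∩ [−2, 2] = {-2, -1, 0} → 3 states.
Total: 3.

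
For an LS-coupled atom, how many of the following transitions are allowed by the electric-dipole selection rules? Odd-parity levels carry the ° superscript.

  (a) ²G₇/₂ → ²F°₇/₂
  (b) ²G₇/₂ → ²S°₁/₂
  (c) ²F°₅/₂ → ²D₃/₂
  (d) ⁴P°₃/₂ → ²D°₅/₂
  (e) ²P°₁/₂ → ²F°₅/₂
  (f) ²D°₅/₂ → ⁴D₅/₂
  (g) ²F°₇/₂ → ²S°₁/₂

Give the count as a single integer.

2

(a) allowed
(b) forbidden (ΔL, ΔJ fail)
(c) allowed
(d) forbidden (parity, ΔS fail)
(e) forbidden (parity, ΔL, ΔJ fail)
(f) forbidden (ΔS fails)
(g) forbidden (parity, ΔL, ΔJ fail)
Total allowed: 2 of 7.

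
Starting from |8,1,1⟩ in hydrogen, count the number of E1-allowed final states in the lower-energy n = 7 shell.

E1 requires Δl = ±1, so l_f ∈ {0, 2}; with 0 ≤ l_f ≤ n_f−1 = 6, the allowed l_f values are {0, 2}.
For l_f = 0: m_f ∈ {m_i−1, m_i, m_i+1} ∩ [−0, 0] = {0} → 1 state.
For l_f = 2: m_f ∈ {m_i−1, m_i, m_i+1} ∩ [−2, 2] = {0, 1, 2} → 3 states.
Total: 4.

4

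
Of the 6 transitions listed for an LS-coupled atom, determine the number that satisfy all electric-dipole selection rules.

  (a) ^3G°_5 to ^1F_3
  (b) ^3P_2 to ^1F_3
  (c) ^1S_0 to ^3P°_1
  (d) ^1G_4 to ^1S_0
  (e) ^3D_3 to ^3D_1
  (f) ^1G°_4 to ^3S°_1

0

(a) forbidden (ΔS, ΔJ fail)
(b) forbidden (parity, ΔS, ΔL fail)
(c) forbidden (ΔS fails)
(d) forbidden (parity, ΔL, ΔJ fail)
(e) forbidden (parity, ΔJ fail)
(f) forbidden (parity, ΔS, ΔL, ΔJ fail)
Total allowed: 0 of 6.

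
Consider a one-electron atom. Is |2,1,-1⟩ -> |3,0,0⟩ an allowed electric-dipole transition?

allowed

l: 1 → 0 (Δl = -1). Δl = ±1 ✓.
Δm_l = 0 − (-1) = +1. E1 requires Δm_l = 0, ±1: ✓.
All E1 selection rules are satisfied.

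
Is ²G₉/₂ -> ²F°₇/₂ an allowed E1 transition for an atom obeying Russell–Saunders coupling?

Reading off the term symbols: S 1/2→1/2, L 4→3, J 9/2→7/2, parity even→odd.
Parity must change: even → odd — ok.
ΔS = 0: S: 1/2 → 1/2 — ok.
ΔL = 0, ±1 (not L=0↔0): L: 4 → 3, ΔL = -1 — ok.
ΔJ = 0, ±1 (not J=0↔0): J: 9/2 → 7/2, ΔJ = -1 — ok.
All four E1 rules are satisfied.

allowed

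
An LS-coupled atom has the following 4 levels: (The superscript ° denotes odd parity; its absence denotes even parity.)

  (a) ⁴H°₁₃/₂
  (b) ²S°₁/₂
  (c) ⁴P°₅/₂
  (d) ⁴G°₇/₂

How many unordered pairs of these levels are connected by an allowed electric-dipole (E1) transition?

(a)–(b): forbidden (parity, ΔS, ΔL, ΔJ).
(a)–(c): forbidden (parity, ΔL, ΔJ).
(a)–(d): forbidden (parity, ΔJ).
(b)–(c): forbidden (parity, ΔS, ΔJ).
(b)–(d): forbidden (parity, ΔS, ΔL, ΔJ).
(c)–(d): forbidden (parity, ΔL).
Allowed pairs: 0 of 6.

0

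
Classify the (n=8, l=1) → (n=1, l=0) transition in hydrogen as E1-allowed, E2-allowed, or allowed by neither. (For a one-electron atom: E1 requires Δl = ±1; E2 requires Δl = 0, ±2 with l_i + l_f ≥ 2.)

E1

Δl = 0 − 1 = -1; l_i + l_f = 1.
E1 (Δl = ±1): satisfied.
E2 (Δl = 0,±2, l_i+l_f ≥ 2): not satisfied.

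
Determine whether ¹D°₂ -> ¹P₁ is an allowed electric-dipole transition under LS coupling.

allowed

Initial level: S=0, L=2, J=2, parity odd. Final level: S=0, L=1, J=1, parity even.
ΔL = 0, ±1 (not L=0↔0): L: 2 → 1, ΔL = -1 — ok.
ΔS = 0: S: 0 → 0 — ok.
Parity must change: odd → even — ok.
ΔJ = 0, ±1 (not J=0↔0): J: 2 → 1, ΔJ = -1 — ok.
All four E1 rules are satisfied.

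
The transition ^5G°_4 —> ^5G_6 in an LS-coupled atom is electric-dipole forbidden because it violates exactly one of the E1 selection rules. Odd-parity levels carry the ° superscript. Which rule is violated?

the ΔJ = 0, ±1 rule

Parity must change: odd → even — satisfied.
ΔS = 0: S: 2 → 2 — satisfied.
ΔL = 0, ±1 (not L=0↔0): L: 4 → 4, ΔL = +0 — satisfied.
ΔJ = 0, ±1 (not J=0↔0): J: 4 → 6, ΔJ = +2 — violated.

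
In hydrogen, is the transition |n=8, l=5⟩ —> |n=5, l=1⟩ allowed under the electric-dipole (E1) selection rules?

l: 5 → 1 (Δl = -4). Δl = ±1 ✗.
The transition is electric-dipole forbidden.

forbidden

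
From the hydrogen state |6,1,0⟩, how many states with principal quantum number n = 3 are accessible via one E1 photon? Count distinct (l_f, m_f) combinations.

E1 requires Δl = ±1, so l_f ∈ {0, 2}; with 0 ≤ l_f ≤ n_f−1 = 2, the allowed l_f values are {0, 2}.
For l_f = 0: m_f ∈ {m_i−1, m_i, m_i+1} ∩ [−0, 0] = {0} → 1 state.
For l_f = 2: m_f ∈ {m_i−1, m_i, m_i+1} ∩ [−2, 2] = {-1, 0, 1} → 3 states.
Total: 4.

4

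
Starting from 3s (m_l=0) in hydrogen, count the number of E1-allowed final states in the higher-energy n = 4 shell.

3

E1 requires Δl = ±1, so l_f ∈ {-1, 1}; with 0 ≤ l_f ≤ n_f−1 = 3, the allowed l_f values are {1}.
For l_f = 1: m_f ∈ {m_i−1, m_i, m_i+1} ∩ [−1, 1] = {-1, 0, 1} → 3 states.
Total: 3.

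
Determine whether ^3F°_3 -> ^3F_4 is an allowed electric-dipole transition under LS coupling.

Initial level: S=1, L=3, J=3, parity odd. Final level: S=1, L=3, J=4, parity even.
ΔL = 0, ±1 (not L=0↔0): L: 3 → 3, ΔL = +0 — passes.
ΔJ = 0, ±1 (not J=0↔0): J: 3 → 4, ΔJ = +1 — passes.
Parity must change: odd → even — passes.
ΔS = 0: S: 1 → 1 — passes.
All four E1 rules are satisfied.

allowed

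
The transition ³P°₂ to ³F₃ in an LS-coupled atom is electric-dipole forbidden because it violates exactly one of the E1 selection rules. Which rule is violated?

the ΔL = 0, ±1 rule

Parity must change: odd → even — satisfied.
ΔS = 0: S: 1 → 1 — satisfied.
ΔL = 0, ±1 (not L=0↔0): L: 1 → 3, ΔL = +2 — violated.
ΔJ = 0, ±1 (not J=0↔0): J: 2 → 3, ΔJ = +1 — satisfied.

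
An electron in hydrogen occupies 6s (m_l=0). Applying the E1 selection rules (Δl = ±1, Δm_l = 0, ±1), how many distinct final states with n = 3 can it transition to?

E1 requires Δl = ±1, so l_f ∈ {-1, 1}; with 0 ≤ l_f ≤ n_f−1 = 2, the allowed l_f values are {1}.
For l_f = 1: m_f ∈ {m_i−1, m_i, m_i+1} ∩ [−1, 1] = {-1, 0, 1} → 3 states.
Total: 3.

3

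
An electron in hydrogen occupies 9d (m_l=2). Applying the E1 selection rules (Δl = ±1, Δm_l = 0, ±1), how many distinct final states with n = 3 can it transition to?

E1 requires Δl = ±1, so l_f ∈ {1, 3}; with 0 ≤ l_f ≤ n_f−1 = 2, the allowed l_f values are {1}.
For l_f = 1: m_f ∈ {m_i−1, m_i, m_i+1} ∩ [−1, 1] = {1} → 1 state.
Total: 1.

1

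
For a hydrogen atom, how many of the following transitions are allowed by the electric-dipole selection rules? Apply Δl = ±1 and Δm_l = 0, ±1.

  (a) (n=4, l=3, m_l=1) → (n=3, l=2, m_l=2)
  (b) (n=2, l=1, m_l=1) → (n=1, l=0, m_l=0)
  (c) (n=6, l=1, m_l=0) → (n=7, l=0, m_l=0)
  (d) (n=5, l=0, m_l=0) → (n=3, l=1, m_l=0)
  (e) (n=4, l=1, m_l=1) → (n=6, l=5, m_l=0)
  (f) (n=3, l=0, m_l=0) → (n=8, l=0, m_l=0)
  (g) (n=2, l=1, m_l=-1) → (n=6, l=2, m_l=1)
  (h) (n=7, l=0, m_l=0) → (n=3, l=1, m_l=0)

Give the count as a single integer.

5

(a) allowed
(b) allowed
(c) allowed
(d) allowed
(e) forbidden — Δl = +4 (E1 requires Δl = ±1)
(f) forbidden — Δl = +0 (E1 requires Δl = ±1)
(g) forbidden — Δm_l = +2 (E1 requires Δm_l = 0, ±1)
(h) allowed
Total allowed: 5 of 8.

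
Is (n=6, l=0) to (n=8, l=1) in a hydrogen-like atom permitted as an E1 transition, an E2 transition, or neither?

Δl = 1 − 0 = +1; l_i + l_f = 1.
E1 (Δl = ±1): satisfied.
E2 (Δl = 0,±2, l_i+l_f ≥ 2): not satisfied.

E1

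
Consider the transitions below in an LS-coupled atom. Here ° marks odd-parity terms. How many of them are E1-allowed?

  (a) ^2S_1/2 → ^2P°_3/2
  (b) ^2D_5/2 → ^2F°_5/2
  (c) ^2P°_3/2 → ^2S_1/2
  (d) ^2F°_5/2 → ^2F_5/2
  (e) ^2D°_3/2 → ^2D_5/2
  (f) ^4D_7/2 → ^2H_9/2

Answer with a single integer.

(a) allowed
(b) allowed
(c) allowed
(d) allowed
(e) allowed
(f) forbidden (parity, ΔS, ΔL fail)
Total allowed: 5 of 6.

5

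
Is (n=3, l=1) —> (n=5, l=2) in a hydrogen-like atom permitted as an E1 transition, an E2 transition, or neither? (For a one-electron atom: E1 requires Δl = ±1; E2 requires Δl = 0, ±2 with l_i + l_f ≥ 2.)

E1

Δl = 2 − 1 = +1; l_i + l_f = 3.
E1 (Δl = ±1): satisfied.
E2 (Δl = 0,±2, l_i+l_f ≥ 2): not satisfied.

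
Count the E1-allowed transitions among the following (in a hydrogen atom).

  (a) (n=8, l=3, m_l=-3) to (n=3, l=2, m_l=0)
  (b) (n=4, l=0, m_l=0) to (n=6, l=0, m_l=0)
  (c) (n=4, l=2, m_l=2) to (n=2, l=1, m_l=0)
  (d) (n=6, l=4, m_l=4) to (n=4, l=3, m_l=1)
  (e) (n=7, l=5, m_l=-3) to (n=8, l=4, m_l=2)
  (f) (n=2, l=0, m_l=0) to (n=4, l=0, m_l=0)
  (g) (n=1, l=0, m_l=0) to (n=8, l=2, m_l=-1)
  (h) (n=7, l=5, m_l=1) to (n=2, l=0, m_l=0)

0

(a) forbidden — Δm_l = +3 (E1 requires Δm_l = 0, ±1)
(b) forbidden — Δl = +0 (E1 requires Δl = ±1)
(c) forbidden — Δm_l = -2 (E1 requires Δm_l = 0, ±1)
(d) forbidden — Δm_l = -3 (E1 requires Δm_l = 0, ±1)
(e) forbidden — Δm_l = +5 (E1 requires Δm_l = 0, ±1)
(f) forbidden — Δl = +0 (E1 requires Δl = ±1)
(g) forbidden — Δl = +2 (E1 requires Δl = ±1)
(h) forbidden — Δl = -5 (E1 requires Δl = ±1)
Total allowed: 0 of 8.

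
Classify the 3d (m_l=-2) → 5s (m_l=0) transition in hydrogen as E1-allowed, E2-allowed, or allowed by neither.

Δl = 0 − 2 = -2; l_i + l_f = 2.
Δm_l = +2.
E1 (Δl = ±1, |Δm_l| ≤ 1): not satisfied.
E2 (Δl = 0,±2, l_i+l_f ≥ 2, |Δm_l| ≤ 2): satisfied.

E2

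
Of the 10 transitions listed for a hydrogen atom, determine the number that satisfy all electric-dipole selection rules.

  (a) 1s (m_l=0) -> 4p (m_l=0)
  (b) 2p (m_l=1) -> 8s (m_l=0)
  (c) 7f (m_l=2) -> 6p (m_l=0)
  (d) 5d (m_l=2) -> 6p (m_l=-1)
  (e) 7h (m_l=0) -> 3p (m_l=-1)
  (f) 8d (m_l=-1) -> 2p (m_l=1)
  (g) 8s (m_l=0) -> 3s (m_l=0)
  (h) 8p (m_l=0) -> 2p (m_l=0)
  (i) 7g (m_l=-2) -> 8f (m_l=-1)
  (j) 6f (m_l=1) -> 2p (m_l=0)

3

(a) allowed
(b) allowed
(c) forbidden — Δl = -2 (E1 requires Δl = ±1); Δm_l = -2 (E1 requires Δm_l = 0, ±1)
(d) forbidden — Δm_l = -3 (E1 requires Δm_l = 0, ±1)
(e) forbidden — Δl = -4 (E1 requires Δl = ±1)
(f) forbidden — Δm_l = +2 (E1 requires Δm_l = 0, ±1)
(g) forbidden — Δl = +0 (E1 requires Δl = ±1)
(h) forbidden — Δl = +0 (E1 requires Δl = ±1)
(i) allowed
(j) forbidden — Δl = -2 (E1 requires Δl = ±1)
Total allowed: 3 of 10.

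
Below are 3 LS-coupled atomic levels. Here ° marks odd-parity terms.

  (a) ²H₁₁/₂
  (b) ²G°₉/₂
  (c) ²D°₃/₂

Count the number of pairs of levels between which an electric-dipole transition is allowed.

1

(a)–(b): allowed.
(a)–(c): forbidden (ΔL, ΔJ).
(b)–(c): forbidden (parity, ΔL, ΔJ).
Allowed pairs: 1 of 3.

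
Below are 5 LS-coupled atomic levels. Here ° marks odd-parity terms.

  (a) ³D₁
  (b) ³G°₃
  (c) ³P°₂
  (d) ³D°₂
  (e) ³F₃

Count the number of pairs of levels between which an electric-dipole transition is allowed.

4

(a)–(b): forbidden (ΔL, ΔJ).
(a)–(c): allowed.
(a)–(d): allowed.
(a)–(e): forbidden (parity, ΔJ).
(b)–(c): forbidden (parity, ΔL).
(b)–(d): forbidden (parity, ΔL).
(b)–(e): allowed.
(c)–(d): forbidden (parity).
(c)–(e): forbidden (ΔL).
(d)–(e): allowed.
Allowed pairs: 4 of 10.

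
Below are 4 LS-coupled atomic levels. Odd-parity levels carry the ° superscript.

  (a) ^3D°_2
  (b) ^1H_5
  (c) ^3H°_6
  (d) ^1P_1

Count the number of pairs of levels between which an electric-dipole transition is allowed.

0

(a)–(b): forbidden (ΔS, ΔL, ΔJ).
(a)–(c): forbidden (parity, ΔL, ΔJ).
(a)–(d): forbidden (ΔS).
(b)–(c): forbidden (ΔS).
(b)–(d): forbidden (parity, ΔL, ΔJ).
(c)–(d): forbidden (ΔS, ΔL, ΔJ).
Allowed pairs: 0 of 6.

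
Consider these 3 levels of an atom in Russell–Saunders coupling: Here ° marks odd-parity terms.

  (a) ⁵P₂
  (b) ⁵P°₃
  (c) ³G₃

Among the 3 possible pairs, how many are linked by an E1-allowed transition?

(a)–(b): allowed.
(a)–(c): forbidden (parity, ΔS, ΔL).
(b)–(c): forbidden (ΔS, ΔL).
Allowed pairs: 1 of 3.

1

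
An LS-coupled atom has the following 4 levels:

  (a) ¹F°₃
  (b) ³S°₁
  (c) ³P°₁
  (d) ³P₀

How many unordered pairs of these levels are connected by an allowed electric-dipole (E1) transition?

2

(a)–(b): forbidden (parity, ΔS, ΔL, ΔJ).
(a)–(c): forbidden (parity, ΔS, ΔL, ΔJ).
(a)–(d): forbidden (ΔS, ΔL, ΔJ).
(b)–(c): forbidden (parity).
(b)–(d): allowed.
(c)–(d): allowed.
Allowed pairs: 2 of 6.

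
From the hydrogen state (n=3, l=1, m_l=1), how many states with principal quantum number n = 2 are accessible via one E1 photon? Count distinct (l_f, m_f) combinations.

1

E1 requires Δl = ±1, so l_f ∈ {0, 2}; with 0 ≤ l_f ≤ n_f−1 = 1, the allowed l_f values are {0}.
For l_f = 0: m_f ∈ {m_i−1, m_i, m_i+1} ∩ [−0, 0] = {0} → 1 state.
Total: 1.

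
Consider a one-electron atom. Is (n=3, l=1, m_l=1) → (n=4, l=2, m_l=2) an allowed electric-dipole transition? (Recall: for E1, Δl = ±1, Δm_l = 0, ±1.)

Δl = 2 − 1 = +1; the E1 rule Δl = ±1 is satisfied.
m_l: 1 → 2 (Δm_l = +1). |Δm_l| ≤ 1 satisfied.
All E1 selection rules are satisfied.

allowed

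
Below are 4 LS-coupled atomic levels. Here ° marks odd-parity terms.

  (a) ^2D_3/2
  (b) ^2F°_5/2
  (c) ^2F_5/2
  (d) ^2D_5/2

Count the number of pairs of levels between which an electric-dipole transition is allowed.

(a)–(b): allowed.
(a)–(c): forbidden (parity).
(a)–(d): forbidden (parity).
(b)–(c): allowed.
(b)–(d): allowed.
(c)–(d): forbidden (parity).
Allowed pairs: 3 of 6.

3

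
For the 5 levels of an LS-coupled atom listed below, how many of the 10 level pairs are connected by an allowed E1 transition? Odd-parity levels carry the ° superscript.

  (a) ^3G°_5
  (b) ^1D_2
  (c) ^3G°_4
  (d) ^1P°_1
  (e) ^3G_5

3

(a)–(b): forbidden (ΔS, ΔL, ΔJ).
(a)–(c): forbidden (parity).
(a)–(d): forbidden (parity, ΔS, ΔL, ΔJ).
(a)–(e): allowed.
(b)–(c): forbidden (ΔS, ΔL, ΔJ).
(b)–(d): allowed.
(b)–(e): forbidden (parity, ΔS, ΔL, ΔJ).
(c)–(d): forbidden (parity, ΔS, ΔL, ΔJ).
(c)–(e): allowed.
(d)–(e): forbidden (ΔS, ΔL, ΔJ).
Allowed pairs: 3 of 10.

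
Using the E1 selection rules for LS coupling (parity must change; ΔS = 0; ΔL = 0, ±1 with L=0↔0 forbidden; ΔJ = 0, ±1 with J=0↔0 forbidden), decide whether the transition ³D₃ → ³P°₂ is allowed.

Initial level: S=1, L=2, J=3, parity even. Final level: S=1, L=1, J=2, parity odd.
Parity must change: even → odd — satisfied.
ΔS = 0: S: 1 → 1 — satisfied.
ΔL = 0, ±1 (not L=0↔0): L: 2 → 1, ΔL = -1 — satisfied.
ΔJ = 0, ±1 (not J=0↔0): J: 3 → 2, ΔJ = -1 — satisfied.
All four E1 rules are satisfied.

allowed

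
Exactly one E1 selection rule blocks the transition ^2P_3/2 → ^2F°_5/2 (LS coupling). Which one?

ΔJ = 0, ±1 (not J=0↔0): J: 3/2 → 5/2, ΔJ = +1 — ok.
ΔL = 0, ±1 (not L=0↔0): L: 1 → 3, ΔL = +2 — fails.
ΔS = 0: S: 1/2 → 1/2 — ok.
Parity must change: even → odd — ok.

the ΔL = 0, ±1 rule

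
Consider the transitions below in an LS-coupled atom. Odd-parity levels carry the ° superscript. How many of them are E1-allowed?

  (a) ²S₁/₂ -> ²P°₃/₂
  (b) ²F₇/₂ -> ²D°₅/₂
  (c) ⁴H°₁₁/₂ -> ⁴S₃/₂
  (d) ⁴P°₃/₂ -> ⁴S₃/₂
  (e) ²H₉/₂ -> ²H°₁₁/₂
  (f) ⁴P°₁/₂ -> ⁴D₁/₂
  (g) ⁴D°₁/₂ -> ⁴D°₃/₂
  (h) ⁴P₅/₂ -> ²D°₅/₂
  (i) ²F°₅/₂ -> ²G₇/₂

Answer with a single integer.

6

(a) allowed
(b) allowed
(c) forbidden (ΔL, ΔJ fail)
(d) allowed
(e) allowed
(f) allowed
(g) forbidden (parity fails)
(h) forbidden (ΔS fails)
(i) allowed
Total allowed: 6 of 9.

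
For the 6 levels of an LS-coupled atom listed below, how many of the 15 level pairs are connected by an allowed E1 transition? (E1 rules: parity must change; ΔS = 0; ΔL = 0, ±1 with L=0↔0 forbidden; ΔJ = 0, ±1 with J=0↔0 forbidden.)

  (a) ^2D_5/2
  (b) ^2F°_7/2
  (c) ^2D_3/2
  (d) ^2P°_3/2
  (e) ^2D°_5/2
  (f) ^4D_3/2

5

(a)–(b): allowed.
(a)–(c): forbidden (parity).
(a)–(d): allowed.
(a)–(e): allowed.
(a)–(f): forbidden (parity, ΔS).
(b)–(c): forbidden (ΔJ).
(b)–(d): forbidden (parity, ΔL, ΔJ).
(b)–(e): forbidden (parity).
(b)–(f): forbidden (ΔS, ΔJ).
(c)–(d): allowed.
(c)–(e): allowed.
(c)–(f): forbidden (parity, ΔS).
(d)–(e): forbidden (parity).
(d)–(f): forbidden (ΔS).
(e)–(f): forbidden (ΔS).
Allowed pairs: 5 of 15.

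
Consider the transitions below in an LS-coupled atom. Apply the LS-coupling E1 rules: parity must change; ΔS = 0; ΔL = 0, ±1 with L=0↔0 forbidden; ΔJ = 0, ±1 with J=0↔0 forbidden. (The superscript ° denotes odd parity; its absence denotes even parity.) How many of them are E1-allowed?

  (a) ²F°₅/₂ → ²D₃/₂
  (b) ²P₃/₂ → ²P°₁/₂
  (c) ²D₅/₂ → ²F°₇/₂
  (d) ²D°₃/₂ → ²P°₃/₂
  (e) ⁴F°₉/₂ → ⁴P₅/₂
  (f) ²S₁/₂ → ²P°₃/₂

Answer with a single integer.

(a) allowed
(b) allowed
(c) allowed
(d) forbidden (parity fails)
(e) forbidden (ΔL, ΔJ fail)
(f) allowed
Total allowed: 4 of 6.

4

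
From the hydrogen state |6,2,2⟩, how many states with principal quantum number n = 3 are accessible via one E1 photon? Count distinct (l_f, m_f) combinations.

1

E1 requires Δl = ±1, so l_f ∈ {1, 3}; with 0 ≤ l_f ≤ n_f−1 = 2, the allowed l_f values are {1}.
For l_f = 1: m_f ∈ {m_i−1, m_i, m_i+1} ∩ [−1, 1] = {1} → 1 state.
Total: 1.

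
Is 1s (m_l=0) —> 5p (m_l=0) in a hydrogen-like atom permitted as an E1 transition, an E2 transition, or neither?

E1

Δl = 1 − 0 = +1; l_i + l_f = 1.
Δm_l = +0.
E1 (Δl = ±1, |Δm_l| ≤ 1): satisfied.
E2 (Δl = 0,±2, l_i+l_f ≥ 2, |Δm_l| ≤ 2): not satisfied.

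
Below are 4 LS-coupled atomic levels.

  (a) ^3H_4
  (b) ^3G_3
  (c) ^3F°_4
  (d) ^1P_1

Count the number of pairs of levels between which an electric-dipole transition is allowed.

(a)–(b): forbidden (parity).
(a)–(c): forbidden (ΔL).
(a)–(d): forbidden (parity, ΔS, ΔL, ΔJ).
(b)–(c): allowed.
(b)–(d): forbidden (parity, ΔS, ΔL, ΔJ).
(c)–(d): forbidden (ΔS, ΔL, ΔJ).
Allowed pairs: 1 of 6.

1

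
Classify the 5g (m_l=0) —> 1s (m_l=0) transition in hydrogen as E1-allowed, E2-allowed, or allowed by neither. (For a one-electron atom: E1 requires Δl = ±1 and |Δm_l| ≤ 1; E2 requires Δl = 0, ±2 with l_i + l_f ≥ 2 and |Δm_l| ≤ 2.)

neither

Δl = 0 − 4 = -4; l_i + l_f = 4.
Δm_l = +0.
E1 (Δl = ±1, |Δm_l| ≤ 1): not satisfied.
E2 (Δl = 0,±2, l_i+l_f ≥ 2, |Δm_l| ≤ 2): not satisfied.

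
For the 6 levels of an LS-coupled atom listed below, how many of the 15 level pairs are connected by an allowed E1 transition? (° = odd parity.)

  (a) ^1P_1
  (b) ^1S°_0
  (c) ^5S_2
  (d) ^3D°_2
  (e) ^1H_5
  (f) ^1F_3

(a)–(b): allowed.
(a)–(c): forbidden (parity, ΔS).
(a)–(d): forbidden (ΔS).
(a)–(e): forbidden (parity, ΔL, ΔJ).
(a)–(f): forbidden (parity, ΔL, ΔJ).
(b)–(c): forbidden (ΔS, ΔL, ΔJ).
(b)–(d): forbidden (parity, ΔS, ΔL, ΔJ).
(b)–(e): forbidden (ΔL, ΔJ).
(b)–(f): forbidden (ΔL, ΔJ).
(c)–(d): forbidden (ΔS, ΔL).
(c)–(e): forbidden (parity, ΔS, ΔL, ΔJ).
(c)–(f): forbidden (parity, ΔS, ΔL).
(d)–(e): forbidden (ΔS, ΔL, ΔJ).
(d)–(f): forbidden (ΔS).
(e)–(f): forbidden (parity, ΔL, ΔJ).
Allowed pairs: 1 of 15.

1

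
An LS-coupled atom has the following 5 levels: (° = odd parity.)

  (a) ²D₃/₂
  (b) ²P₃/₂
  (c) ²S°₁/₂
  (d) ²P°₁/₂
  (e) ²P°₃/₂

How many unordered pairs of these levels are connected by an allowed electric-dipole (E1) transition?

5

(a)–(b): forbidden (parity).
(a)–(c): forbidden (ΔL).
(a)–(d): allowed.
(a)–(e): allowed.
(b)–(c): allowed.
(b)–(d): allowed.
(b)–(e): allowed.
(c)–(d): forbidden (parity).
(c)–(e): forbidden (parity).
(d)–(e): forbidden (parity).
Allowed pairs: 5 of 10.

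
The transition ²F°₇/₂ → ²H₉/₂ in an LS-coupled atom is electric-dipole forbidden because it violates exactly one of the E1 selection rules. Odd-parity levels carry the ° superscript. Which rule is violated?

Parity must change: odd → even — ✓.
ΔS = 0: S: 1/2 → 1/2 — ✓.
ΔL = 0, ±1 (not L=0↔0): L: 3 → 5, ΔL = +2 — ✗.
ΔJ = 0, ±1 (not J=0↔0): J: 7/2 → 9/2, ΔJ = +1 — ✓.

the ΔL = 0, ±1 rule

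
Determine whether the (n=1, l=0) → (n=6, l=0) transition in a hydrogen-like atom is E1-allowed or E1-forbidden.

l: 0 → 0 (Δl = +0). Δl = ±1 ✗.
The transition is electric-dipole forbidden.

forbidden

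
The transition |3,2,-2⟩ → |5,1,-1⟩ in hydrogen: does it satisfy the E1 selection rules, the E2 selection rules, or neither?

Δl = 1 − 2 = -1; l_i + l_f = 3.
Δm_l = +1.
E1 (Δl = ±1, |Δm_l| ≤ 1): satisfied.
E2 (Δl = 0,±2, l_i+l_f ≥ 2, |Δm_l| ≤ 2): not satisfied.

E1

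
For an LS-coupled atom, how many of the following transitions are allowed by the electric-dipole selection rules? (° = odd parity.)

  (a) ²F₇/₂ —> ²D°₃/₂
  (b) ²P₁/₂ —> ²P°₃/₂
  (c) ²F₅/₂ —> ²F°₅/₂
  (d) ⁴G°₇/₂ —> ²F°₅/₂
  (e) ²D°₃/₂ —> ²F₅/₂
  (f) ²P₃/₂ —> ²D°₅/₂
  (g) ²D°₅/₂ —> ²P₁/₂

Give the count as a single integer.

(a) forbidden (ΔJ fails)
(b) allowed
(c) allowed
(d) forbidden (parity, ΔS fail)
(e) allowed
(f) allowed
(g) forbidden (ΔJ fails)
Total allowed: 4 of 7.

4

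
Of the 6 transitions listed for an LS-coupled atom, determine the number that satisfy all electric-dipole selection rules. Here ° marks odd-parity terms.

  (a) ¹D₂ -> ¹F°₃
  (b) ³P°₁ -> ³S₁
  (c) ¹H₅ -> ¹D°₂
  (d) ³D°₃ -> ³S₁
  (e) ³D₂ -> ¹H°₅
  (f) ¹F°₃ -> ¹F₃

(a) allowed
(b) allowed
(c) forbidden (ΔL, ΔJ fail)
(d) forbidden (ΔL, ΔJ fail)
(e) forbidden (ΔS, ΔL, ΔJ fail)
(f) allowed
Total allowed: 3 of 6.

3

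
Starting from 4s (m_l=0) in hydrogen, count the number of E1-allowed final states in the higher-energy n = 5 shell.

3

E1 requires Δl = ±1, so l_f ∈ {-1, 1}; with 0 ≤ l_f ≤ n_f−1 = 4, the allowed l_f values are {1}.
For l_f = 1: m_f ∈ {m_i−1, m_i, m_i+1} ∩ [−1, 1] = {-1, 0, 1} → 3 states.
Total: 3.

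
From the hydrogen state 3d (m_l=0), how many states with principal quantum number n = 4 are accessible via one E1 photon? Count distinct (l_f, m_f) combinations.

E1 requires Δl = ±1, so l_f ∈ {1, 3}; with 0 ≤ l_f ≤ n_f−1 = 3, the allowed l_f values are {1, 3}.
For l_f = 1: m_f ∈ {m_i−1, m_i, m_i+1} ∩ [−1, 1] = {-1, 0, 1} → 3 states.
For l_f = 3: m_f ∈ {m_i−1, m_i, m_i+1} ∩ [−3, 3] = {-1, 0, 1} → 3 states.
Total: 6.

6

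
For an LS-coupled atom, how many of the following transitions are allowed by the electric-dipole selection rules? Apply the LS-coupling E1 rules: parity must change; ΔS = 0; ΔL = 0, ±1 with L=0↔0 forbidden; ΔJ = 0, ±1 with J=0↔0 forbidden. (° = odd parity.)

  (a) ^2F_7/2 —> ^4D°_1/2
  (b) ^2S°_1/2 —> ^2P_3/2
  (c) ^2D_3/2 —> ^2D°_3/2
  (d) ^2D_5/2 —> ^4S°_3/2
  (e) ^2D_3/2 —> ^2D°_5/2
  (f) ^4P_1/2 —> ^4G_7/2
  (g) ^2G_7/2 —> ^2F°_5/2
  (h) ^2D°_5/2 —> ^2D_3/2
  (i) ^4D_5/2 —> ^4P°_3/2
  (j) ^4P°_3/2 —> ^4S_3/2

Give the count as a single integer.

(a) forbidden (ΔS, ΔJ fail)
(b) allowed
(c) allowed
(d) forbidden (ΔS, ΔL fail)
(e) allowed
(f) forbidden (parity, ΔL, ΔJ fail)
(g) allowed
(h) allowed
(i) allowed
(j) allowed
Total allowed: 7 of 10.

7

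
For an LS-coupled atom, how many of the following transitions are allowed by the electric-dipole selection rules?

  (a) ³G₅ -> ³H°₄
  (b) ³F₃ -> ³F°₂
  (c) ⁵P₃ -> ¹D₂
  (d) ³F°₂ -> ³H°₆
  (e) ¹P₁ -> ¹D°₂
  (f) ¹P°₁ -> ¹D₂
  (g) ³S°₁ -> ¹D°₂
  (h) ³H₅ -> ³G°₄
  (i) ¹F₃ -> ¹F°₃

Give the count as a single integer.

(a) allowed
(b) allowed
(c) forbidden (parity, ΔS fail)
(d) forbidden (parity, ΔL, ΔJ fail)
(e) allowed
(f) allowed
(g) forbidden (parity, ΔS, ΔL fail)
(h) allowed
(i) allowed
Total allowed: 6 of 9.

6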